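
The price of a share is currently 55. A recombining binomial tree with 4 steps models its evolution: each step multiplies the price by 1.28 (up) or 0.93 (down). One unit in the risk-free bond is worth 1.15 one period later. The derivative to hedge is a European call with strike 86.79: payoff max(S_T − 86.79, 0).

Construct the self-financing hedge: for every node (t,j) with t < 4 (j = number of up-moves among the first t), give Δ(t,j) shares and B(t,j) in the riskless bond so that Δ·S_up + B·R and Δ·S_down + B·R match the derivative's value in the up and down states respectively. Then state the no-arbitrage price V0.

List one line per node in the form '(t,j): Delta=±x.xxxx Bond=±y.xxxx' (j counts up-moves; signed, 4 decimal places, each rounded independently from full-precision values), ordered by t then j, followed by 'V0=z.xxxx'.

(0,0): Delta=0.6504 Bond=-26.0213
(1,0): Delta=0.3418 Bond=-14.1366
(1,1): Delta=0.7829 Bond=-39.2538
(2,0): Delta=0.0000 Bond=0.0000
(2,1): Delta=0.4885 Bond=-25.8636
(2,2): Delta=0.9093 Bond=-56.5335
(3,0): Delta=0.0000 Bond=0.0000
(3,1): Delta=0.0000 Bond=0.0000
(3,2): Delta=0.6982 Bond=-47.3187
(3,3): Delta=1.0000 Bond=-75.4696
V0=9.7515

Risk-neutral probability p* = (R−d)/(u−d) = (1.15−0.93)/(1.28−0.93) = 0.6286.
Terminal values V(4,·): V(4,0)=0.0000, V(4,1)=0.0000, V(4,2)=0.0000, V(4,3)=20.4793, V(4,4)=60.8495
(3,0): S=44.2396. Δ = (V_up−V_dn)/(S_up−S_dn) = (0.0000−0.0000)/(56.6267−41.1429) = 0.0000. V = [p*·0.0000 + (1−p*)·0.0000]/1.15 = 0.0000. B = V − Δ·S = 0.0000.
(3,1): S=60.8890. Δ = (V_up−V_dn)/(S_up−S_dn) = (0.0000−0.0000)/(77.9379−56.6267) = 0.0000. V = [p*·0.0000 + (1−p*)·0.0000]/1.15 = 0.0000. B = V − Δ·S = 0.0000.
(3,2): S=83.8042. Δ = (V_up−V_dn)/(S_up−S_dn) = (20.4793−0.0000)/(107.2693−77.9379) = 0.6982. V = [p*·20.4793 + (1−p*)·0.0000]/1.15 = 11.1937. B = V − Δ·S = -47.3187.
(3,3): S=115.3434. Δ = (V_up−V_dn)/(S_up−S_dn) = (60.8495−20.4793)/(147.6395−107.2693) = 1.0000. V = [p*·60.8495 + (1−p*)·20.4793]/1.15 = 39.8738. B = V − Δ·S = -75.4696.
(2,0): S=47.5695. Δ = (V_up−V_dn)/(S_up−S_dn) = (0.0000−0.0000)/(60.8890−44.2396) = 0.0000. V = [p*·0.0000 + (1−p*)·0.0000]/1.15 = 0.0000. B = V − Δ·S = 0.0000.
(2,1): S=65.4720. Δ = (V_up−V_dn)/(S_up−S_dn) = (11.1937−0.0000)/(83.8042−60.8890) = 0.4885. V = [p*·11.1937 + (1−p*)·0.0000]/1.15 = 6.1183. B = V − Δ·S = -25.8636.
(2,2): S=90.1120. Δ = (V_up−V_dn)/(S_up−S_dn) = (39.8738−11.1937)/(115.3434−83.8042) = 0.9093. V = [p*·39.8738 + (1−p*)·11.1937]/1.15 = 25.4097. B = V − Δ·S = -56.5335.
(1,0): S=51.1500. Δ = (V_up−V_dn)/(S_up−S_dn) = (6.1183−0.0000)/(65.4720−47.5695) = 0.3418. V = [p*·6.1183 + (1−p*)·0.0000]/1.15 = 3.3442. B = V − Δ·S = -14.1366.
(1,1): S=70.4000. Δ = (V_up−V_dn)/(S_up−S_dn) = (25.4097−6.1183)/(90.1120−65.4720) = 0.7829. V = [p*·25.4097 + (1−p*)·6.1183]/1.15 = 15.8646. B = V − Δ·S = -39.2538.
(0,0): S=55.0000. Δ = (V_up−V_dn)/(S_up−S_dn) = (15.8646−3.3442)/(70.4000−51.1500) = 0.6504. V = [p*·15.8646 + (1−p*)·3.3442]/1.15 = 9.7515. B = V − Δ·S = -26.0213.
Each (Δ,B) replicates both successor values, so the strategy is self-financing and V0 is arbitrage-free.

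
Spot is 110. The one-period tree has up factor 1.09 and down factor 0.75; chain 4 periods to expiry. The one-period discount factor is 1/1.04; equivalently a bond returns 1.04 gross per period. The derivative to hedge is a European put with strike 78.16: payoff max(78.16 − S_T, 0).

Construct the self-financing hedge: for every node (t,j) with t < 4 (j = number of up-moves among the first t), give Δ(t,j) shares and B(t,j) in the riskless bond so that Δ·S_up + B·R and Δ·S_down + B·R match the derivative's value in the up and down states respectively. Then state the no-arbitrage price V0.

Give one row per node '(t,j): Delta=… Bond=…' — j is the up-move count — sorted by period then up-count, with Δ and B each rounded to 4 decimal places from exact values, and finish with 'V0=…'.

No-arbitrage ⇒ martingale measure with p* = (R−d)/(u−d) = 0.8529.
Terminal values V(4,·): V(4,0)=43.3553, V(4,1)=27.5772, V(4,2)=4.6463, V(4,3)=0.0000, V(4,4)=0.0000
(3,0): S=46.4062. Δ = (V_up−V_dn)/(S_up−S_dn) = (27.5772−43.3553)/(50.5828−34.8047) = -1.0000. V = [p*·27.5772 + (1−p*)·43.3553]/1.04 = 28.7476. B = V − Δ·S = 75.1538.
(3,1): S=67.4438. Δ = (V_up−V_dn)/(S_up−S_dn) = (4.6463−27.5772)/(73.5137−50.5828) = -1.0000. V = [p*·4.6463 + (1−p*)·27.5772]/1.04 = 7.7101. B = V − Δ·S = 75.1538.
(3,2): S=98.0183. Δ = (V_up−V_dn)/(S_up−S_dn) = (0.0000−4.6463)/(106.8399−73.5137) = -0.1394. V = [p*·0.0000 + (1−p*)·4.6463]/1.04 = 0.6570. B = V − Δ·S = 14.3226.
(3,3): S=142.4532. Δ = (V_up−V_dn)/(S_up−S_dn) = (0.0000−0.0000)/(155.2740−106.8399) = 0.0000. V = [p*·0.0000 + (1−p*)·0.0000]/1.04 = 0.0000. B = V − Δ·S = 0.0000.
(2,0): S=61.8750. Δ = (V_up−V_dn)/(S_up−S_dn) = (7.7101−28.7476)/(67.4438−46.4062) = -1.0000. V = [p*·7.7101 + (1−p*)·28.7476]/1.04 = 10.3883. B = V − Δ·S = 72.2633.
(2,1): S=89.9250. Δ = (V_up−V_dn)/(S_up−S_dn) = (0.6570−7.7101)/(98.0183−67.4438) = -0.2307. V = [p*·0.6570 + (1−p*)·7.7101]/1.04 = 1.6291. B = V − Δ·S = 22.3735.
(2,2): S=130.6910. Δ = (V_up−V_dn)/(S_up−S_dn) = (0.0000−0.6570)/(142.4532−98.0183) = -0.0148. V = [p*·0.0000 + (1−p*)·0.6570]/1.04 = 0.0929. B = V − Δ·S = 2.0253.
(1,0): S=82.5000. Δ = (V_up−V_dn)/(S_up−S_dn) = (1.6291−10.3883)/(89.9250−61.8750) = -0.3123. V = [p*·1.6291 + (1−p*)·10.3883]/1.04 = 2.8050. B = V − Δ·S = 28.5675.
(1,1): S=119.9000. Δ = (V_up−V_dn)/(S_up−S_dn) = (0.0929−1.6291)/(130.6910−89.9250) = -0.0377. V = [p*·0.0929 + (1−p*)·1.6291]/1.04 = 0.3065. B = V − Δ·S = 4.8247.
(0,0): S=110.0000. Δ = (V_up−V_dn)/(S_up−S_dn) = (0.3065−2.8050)/(119.9000−82.5000) = -0.0668. V = [p*·0.3065 + (1−p*)·2.8050]/1.04 = 0.6480. B = V − Δ·S = 7.9964.
Each (Δ,B) replicates both successor values, so the strategy is self-financing and V0 is arbitrage-free.

(0,0): Delta=-0.0668 Bond=7.9964
(1,0): Delta=-0.3123 Bond=28.5675
(1,1): Delta=-0.0377 Bond=4.8247
(2,0): Delta=-1.0000 Bond=72.2633
(2,1): Delta=-0.2307 Bond=22.3735
(2,2): Delta=-0.0148 Bond=2.0253
(3,0): Delta=-1.0000 Bond=75.1538
(3,1): Delta=-1.0000 Bond=75.1538
(3,2): Delta=-0.1394 Bond=14.3226
(3,3): Delta=0.0000 Bond=0.0000
V0=0.6480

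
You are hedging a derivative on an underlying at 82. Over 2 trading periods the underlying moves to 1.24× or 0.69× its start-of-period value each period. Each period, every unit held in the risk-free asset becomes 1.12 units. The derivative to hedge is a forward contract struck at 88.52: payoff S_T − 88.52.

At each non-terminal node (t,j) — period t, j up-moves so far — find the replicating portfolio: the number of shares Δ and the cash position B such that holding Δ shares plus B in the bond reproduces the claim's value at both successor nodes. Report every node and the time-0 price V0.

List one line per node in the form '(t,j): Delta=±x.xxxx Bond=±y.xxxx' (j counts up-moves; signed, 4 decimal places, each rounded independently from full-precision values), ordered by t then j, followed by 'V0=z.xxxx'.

(0,0): Delta=1.0000 Bond=-70.5676
(1,0): Delta=1.0000 Bond=-79.0357
(1,1): Delta=1.0000 Bond=-79.0357
V0=11.4324

Since d<R<u, set p* = (R−d)/(u−d) = 0.7818; price each node as the discounted p*-expectation of its children.
Terminal payoffs: V(2,0)=-49.4798, V(2,1)=-18.3608, V(2,2)=37.5632
(1,0): S=56.5800. Δ = (V_up−V_dn)/(S_up−S_dn) = (-18.3608−-49.4798)/(70.1592−39.0402) = 1.0000. V = [p*·-18.3608 + (1−p*)·-49.4798]/1.12 = -22.4557. B = V − Δ·S = -79.0357.
(1,1): S=101.6800. Δ = (V_up−V_dn)/(S_up−S_dn) = (37.5632−-18.3608)/(126.0832−70.1592) = 1.0000. V = [p*·37.5632 + (1−p*)·-18.3608]/1.12 = 22.6443. B = V − Δ·S = -79.0357.
(0,0): S=82.0000. Δ = (V_up−V_dn)/(S_up−S_dn) = (22.6443−-22.4557)/(101.6800−56.5800) = 1.0000. V = [p*·22.6443 + (1−p*)·-22.4557]/1.12 = 11.4324. B = V − Δ·S = -70.5676.
Root portfolio cost Δ·82+B reproduces V0=11.4324.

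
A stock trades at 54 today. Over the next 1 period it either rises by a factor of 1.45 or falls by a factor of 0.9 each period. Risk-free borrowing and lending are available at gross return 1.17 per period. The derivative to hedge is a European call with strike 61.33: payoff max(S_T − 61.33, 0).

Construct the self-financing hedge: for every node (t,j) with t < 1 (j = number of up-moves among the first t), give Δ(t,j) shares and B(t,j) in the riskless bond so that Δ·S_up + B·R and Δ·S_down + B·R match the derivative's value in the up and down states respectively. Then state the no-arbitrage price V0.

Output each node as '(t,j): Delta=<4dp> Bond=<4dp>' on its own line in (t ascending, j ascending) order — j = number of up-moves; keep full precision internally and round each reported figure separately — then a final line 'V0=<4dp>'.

Risk-neutral probability p* = (R−d)/(u−d) = (1.17−0.9)/(1.45−0.9) = 0.4909.
Terminal values V(1,·): V(1,0)=0.0000, V(1,1)=16.9700
(0,0): S=54.0000. Δ = (V_up−V_dn)/(S_up−S_dn) = (16.9700−0.0000)/(78.3000−48.6000) = 0.5714. V = [p*·16.9700 + (1−p*)·0.0000]/1.17 = 7.1203. B = V − Δ·S = -23.7343.
The time-0 hedge costs 7.1203, which is the no-arbitrage price.

(0,0): Delta=0.5714 Bond=-23.7343
V0=7.1203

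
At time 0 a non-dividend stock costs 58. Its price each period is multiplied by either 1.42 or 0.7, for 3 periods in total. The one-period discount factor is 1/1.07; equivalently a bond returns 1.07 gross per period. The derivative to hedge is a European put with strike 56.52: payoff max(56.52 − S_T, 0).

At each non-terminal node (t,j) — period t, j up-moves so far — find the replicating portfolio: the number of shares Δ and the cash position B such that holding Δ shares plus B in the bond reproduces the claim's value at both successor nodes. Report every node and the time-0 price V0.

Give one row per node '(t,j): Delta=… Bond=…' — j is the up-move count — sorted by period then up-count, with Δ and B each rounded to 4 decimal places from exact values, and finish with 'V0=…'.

(0,0): Delta=-0.2700 Bond=23.9034
(1,0): Delta=-0.5836 Bond=38.3063
(1,1): Delta=-0.1238 Bond=13.5351
(2,0): Delta=-1.0000 Bond=52.8224
(2,1): Delta=-0.3894 Bond=29.7927
(2,2): Delta=0.0000 Bond=0.0000
V0=8.2411

The replicating-portfolio and risk-neutral prices coincide; use p* = (1.07−0.7)/(1.42−0.7) = 0.5139 for the latter.
Terminal values V(3,·): V(3,0)=36.6260, V(3,1)=16.1636, V(3,2)=0.0000, V(3,3)=0.0000
(2,0): S=28.4200. Δ = (V_up−V_dn)/(S_up−S_dn) = (16.1636−36.6260)/(40.3564−19.8940) = -1.0000. V = [p*·16.1636 + (1−p*)·36.6260]/1.07 = 24.4024. B = V − Δ·S = 52.8224.
(2,1): S=57.6520. Δ = (V_up−V_dn)/(S_up−S_dn) = (0.0000−16.1636)/(81.8658−40.3564) = -0.3894. V = [p*·0.0000 + (1−p*)·16.1636]/1.07 = 7.3433. B = V − Δ·S = 29.7927.
(2,2): S=116.9512. Δ = (V_up−V_dn)/(S_up−S_dn) = (0.0000−0.0000)/(166.0707−81.8658) = 0.0000. V = [p*·0.0000 + (1−p*)·0.0000]/1.07 = 0.0000. B = V − Δ·S = 0.0000.
(1,0): S=40.6000. Δ = (V_up−V_dn)/(S_up−S_dn) = (7.3433−24.4024)/(57.6520−28.4200) = -0.5836. V = [p*·7.3433 + (1−p*)·24.4024]/1.07 = 14.6130. B = V − Δ·S = 38.3063.
(1,1): S=82.3600. Δ = (V_up−V_dn)/(S_up−S_dn) = (0.0000−7.3433)/(116.9512−57.6520) = -0.1238. V = [p*·0.0000 + (1−p*)·7.3433]/1.07 = 3.3361. B = V − Δ·S = 13.5351.
(0,0): S=58.0000. Δ = (V_up−V_dn)/(S_up−S_dn) = (3.3361−14.6130)/(82.3600−40.6000) = -0.2700. V = [p*·3.3361 + (1−p*)·14.6130]/1.07 = 8.2411. B = V − Δ·S = 23.9034.
Self-financing check: at every node Δ·S+B equals the discounted successor values.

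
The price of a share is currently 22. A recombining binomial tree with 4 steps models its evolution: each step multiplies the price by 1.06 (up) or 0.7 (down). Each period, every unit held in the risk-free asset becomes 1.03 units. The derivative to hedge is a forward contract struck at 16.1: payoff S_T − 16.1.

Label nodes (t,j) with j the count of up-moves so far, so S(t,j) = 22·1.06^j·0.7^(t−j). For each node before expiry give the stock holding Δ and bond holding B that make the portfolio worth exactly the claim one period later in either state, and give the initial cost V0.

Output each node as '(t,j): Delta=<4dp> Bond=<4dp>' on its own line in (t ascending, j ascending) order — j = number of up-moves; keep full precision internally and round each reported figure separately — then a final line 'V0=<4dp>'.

(0,0): Delta=1.0000 Bond=-14.3046
(1,0): Delta=1.0000 Bond=-14.7338
(1,1): Delta=1.0000 Bond=-14.7338
(2,0): Delta=1.0000 Bond=-15.1758
(2,1): Delta=1.0000 Bond=-15.1758
(2,2): Delta=1.0000 Bond=-15.1758
(3,0): Delta=1.0000 Bond=-15.6311
(3,1): Delta=1.0000 Bond=-15.6311
(3,2): Delta=1.0000 Bond=-15.6311
(3,3): Delta=1.0000 Bond=-15.6311
V0=7.6954

Under the risk-neutral measure, an up-move has probability p* = (R−d)/(u−d) = 0.9167 and values discount at R = 1.03.
Terminal payoffs: V(4,0)=-10.8178, V(4,1)=-8.1012, V(4,2)=-3.9876, V(4,3)=2.2416, V(4,4)=11.6745
(3,0): S=7.5460. Δ = (V_up−V_dn)/(S_up−S_dn) = (-8.1012−-10.8178)/(7.9988−5.2822) = 1.0000. V = [p*·-8.1012 + (1−p*)·-10.8178]/1.03 = -8.0851. B = V − Δ·S = -15.6311.
(3,1): S=11.4268. Δ = (V_up−V_dn)/(S_up−S_dn) = (-3.9876−-8.1012)/(12.1124−7.9988) = 1.0000. V = [p*·-3.9876 + (1−p*)·-8.1012]/1.03 = -4.2043. B = V − Δ·S = -15.6311.
(3,2): S=17.3034. Δ = (V_up−V_dn)/(S_up−S_dn) = (2.2416−-3.9876)/(18.3416−12.1124) = 1.0000. V = [p*·2.2416 + (1−p*)·-3.9876]/1.03 = 1.6724. B = V − Δ·S = -15.6311.
(3,3): S=26.2024. Δ = (V_up−V_dn)/(S_up−S_dn) = (11.6745−2.2416)/(27.7745−18.3416) = 1.0000. V = [p*·11.6745 + (1−p*)·2.2416]/1.03 = 10.5713. B = V − Δ·S = -15.6311.
(2,0): S=10.7800. Δ = (V_up−V_dn)/(S_up−S_dn) = (-4.2043−-8.0851)/(11.4268−7.5460) = 1.0000. V = [p*·-4.2043 + (1−p*)·-8.0851]/1.03 = -4.3958. B = V − Δ·S = -15.1758.
(2,1): S=16.3240. Δ = (V_up−V_dn)/(S_up−S_dn) = (1.6724−-4.2043)/(17.3034−11.4268) = 1.0000. V = [p*·1.6724 + (1−p*)·-4.2043]/1.03 = 1.1482. B = V − Δ·S = -15.1758.
(2,2): S=24.7192. Δ = (V_up−V_dn)/(S_up−S_dn) = (10.5713−1.6724)/(26.2024−17.3034) = 1.0000. V = [p*·10.5713 + (1−p*)·1.6724]/1.03 = 9.5434. B = V − Δ·S = -15.1758.
(1,0): S=15.4000. Δ = (V_up−V_dn)/(S_up−S_dn) = (1.1482−-4.3958)/(16.3240−10.7800) = 1.0000. V = [p*·1.1482 + (1−p*)·-4.3958]/1.03 = 0.6662. B = V − Δ·S = -14.7338.
(1,1): S=23.3200. Δ = (V_up−V_dn)/(S_up−S_dn) = (9.5434−1.1482)/(24.7192−16.3240) = 1.0000. V = [p*·9.5434 + (1−p*)·1.1482]/1.03 = 8.5862. B = V − Δ·S = -14.7338.
(0,0): S=22.0000. Δ = (V_up−V_dn)/(S_up−S_dn) = (8.5862−0.6662)/(23.3200−15.4000) = 1.0000. V = [p*·8.5862 + (1−p*)·0.6662]/1.03 = 7.6954. B = V − Δ·S = -14.3046.
Self-financing check: at every node Δ·S+B equals the discounted successor values.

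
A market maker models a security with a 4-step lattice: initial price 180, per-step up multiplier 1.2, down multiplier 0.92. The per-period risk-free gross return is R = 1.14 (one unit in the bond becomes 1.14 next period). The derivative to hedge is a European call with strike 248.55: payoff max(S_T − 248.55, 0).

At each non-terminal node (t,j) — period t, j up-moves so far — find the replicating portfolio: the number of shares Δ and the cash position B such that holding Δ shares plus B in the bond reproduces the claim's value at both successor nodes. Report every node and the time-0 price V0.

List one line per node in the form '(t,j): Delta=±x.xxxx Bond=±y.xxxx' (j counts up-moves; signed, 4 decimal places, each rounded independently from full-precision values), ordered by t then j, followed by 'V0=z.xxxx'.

No-arbitrage ⇒ martingale measure with p* = (R−d)/(u−d) = 0.7857.
Terminal payoffs: V(4,0)=0.0000, V(4,1)=0.0000, V(4,2)=0.0000, V(4,3)=37.6068, V(4,4)=124.6980
Node (3,0) S=140.1638: V=(p*·0.0000+(1−p*)·0.0000)/1.14=0.0000; Δ=(0.0000−0.0000)/(168.1966−128.9507)=0.0000; B=V−Δ·S=0.0000
Node (3,1) S=182.8224: V=(p*·0.0000+(1−p*)·0.0000)/1.14=0.0000; Δ=(0.0000−0.0000)/(219.3869−168.1966)=0.0000; B=V−Δ·S=0.0000
Node (3,2) S=238.4640: V=(p*·37.6068+(1−p*)·0.0000)/1.14=25.9195; Δ=(37.6068−0.0000)/(286.1568−219.3869)=0.5632; B=V−Δ·S=-108.3905
Node (3,3) S=311.0400: V=(p*·124.6980+(1−p*)·37.6068)/1.14=93.0137; Δ=(124.6980−37.6068)/(373.2480−286.1568)=1.0000; B=V−Δ·S=-218.0263
Node (2,0) S=152.3520: V=(p*·0.0000+(1−p*)·0.0000)/1.14=0.0000; Δ=(0.0000−0.0000)/(182.8224−140.1638)=0.0000; B=V−Δ·S=0.0000
Node (2,1) S=198.7200: V=(p*·25.9195+(1−p*)·0.0000)/1.14=17.8643; Δ=(25.9195−0.0000)/(238.4640−182.8224)=0.4658; B=V−Δ·S=-74.7052
Node (2,2) S=259.2000: V=(p*·93.0137+(1−p*)·25.9195)/1.14=68.9793; Δ=(93.0137−25.9195)/(311.0400−238.4640)=0.9245; B=V−Δ·S=-170.6429
Node (1,0) S=165.6000: V=(p*·17.8643+(1−p*)·0.0000)/1.14=12.3125; Δ=(17.8643−0.0000)/(198.7200−152.3520)=0.3853; B=V−Δ·S=-51.4886
Node (1,1) S=216.0000: V=(p*·68.9793+(1−p*)·17.8643)/1.14=50.9000; Δ=(68.9793−17.8643)/(259.2000−198.7200)=0.8452; B=V−Δ·S=-131.6534
Node (0,0) S=180.0000: V=(p*·50.9000+(1−p*)·12.3125)/1.14=37.3959; Δ=(50.9000−12.3125)/(216.0000−165.6000)=0.7656; B=V−Δ·S=-100.4168
Self-financing check: at every node Δ·S+B equals the discounted successor values.

(0,0): Delta=0.7656 Bond=-100.4168
(1,0): Delta=0.3853 Bond=-51.4886
(1,1): Delta=0.8452 Bond=-131.6534
(2,0): Delta=0.0000 Bond=0.0000
(2,1): Delta=0.4658 Bond=-74.7052
(2,2): Delta=0.9245 Bond=-170.6429
(3,0): Delta=0.0000 Bond=0.0000
(3,1): Delta=0.0000 Bond=0.0000
(3,2): Delta=0.5632 Bond=-108.3905
(3,3): Delta=1.0000 Bond=-218.0263
V0=37.3959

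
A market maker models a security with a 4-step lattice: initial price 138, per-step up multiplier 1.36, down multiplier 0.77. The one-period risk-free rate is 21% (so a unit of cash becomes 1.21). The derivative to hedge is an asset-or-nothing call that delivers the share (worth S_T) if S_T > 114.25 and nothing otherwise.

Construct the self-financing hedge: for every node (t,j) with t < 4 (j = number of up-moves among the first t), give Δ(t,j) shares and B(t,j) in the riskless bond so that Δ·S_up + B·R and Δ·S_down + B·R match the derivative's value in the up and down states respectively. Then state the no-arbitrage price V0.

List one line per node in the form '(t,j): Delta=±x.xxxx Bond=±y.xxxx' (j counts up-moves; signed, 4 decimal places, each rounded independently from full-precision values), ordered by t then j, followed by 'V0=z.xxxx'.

Since d<R<u, set p* = (R−d)/(u−d) = 0.7458; price each node as the discounted p*-expectation of its children.
Terminal payoffs: V(4,0)=0.0000, V(4,1)=0.0000, V(4,2)=151.3346, V(4,3)=267.2924, V(4,4)=472.1008
  t=3,j=0: stock 63.0016 → up 85.6821 (V=0.0000), down 48.5112 (V=0.0000). Price 0.0000; hedge Δ=0.0000, bond B=0.0000.
  t=3,j=1: stock 111.2755 → up 151.3346 (V=151.3346), down 85.6821 (V=0.0000). Price 93.2725; hedge Δ=2.3051, bond B=-163.2269.
  t=3,j=2: stock 196.5385 → up 267.2924 (V=267.2924), down 151.3346 (V=151.3346). Price 196.5385; hedge Δ=1.0000, bond B=0.0000.
  t=3,j=3: stock 347.1329 → up 472.1008 (V=472.1008), down 267.2924 (V=267.2924). Price 347.1329; hedge Δ=1.0000, bond B=0.0000.
  t=2,j=0: stock 81.8202 → up 111.2755 (V=93.2725), down 63.0016 (V=0.0000). Price 57.4869; hedge Δ=1.9322, bond B=-100.6021.
  t=2,j=1: stock 144.5136 → up 196.5385 (V=196.5385), down 111.2755 (V=93.2725). Price 140.7309; hedge Δ=1.2111, bond B=-34.2962.
  t=2,j=2: stock 255.2448 → up 347.1329 (V=347.1329), down 196.5385 (V=196.5385). Price 255.2448; hedge Δ=1.0000, bond B=0.0000.
  t=1,j=0: stock 106.2600 → up 144.5136 (V=140.7309), down 81.8202 (V=57.4869). Price 98.8159; hedge Δ=1.3278, bond B=-42.2757.
  t=1,j=1: stock 187.6800 → up 255.2448 (V=255.2448), down 144.5136 (V=140.7309). Price 186.8852; hedge Δ=1.0342, bond B=-7.2061.
  t=0,j=0: stock 138.0000 → up 187.6800 (V=186.8852), down 106.2600 (V=98.8159). Price 135.9460; hedge Δ=1.0817, bond B=-13.3240.
Check: Δ(0,0)·S0 + B(0,0) = 135.9460 = V0.

(0,0): Delta=1.0817 Bond=-13.3240
(1,0): Delta=1.3278 Bond=-42.2757
(1,1): Delta=1.0342 Bond=-7.2061
(2,0): Delta=1.9322 Bond=-100.6021
(2,1): Delta=1.2111 Bond=-34.2962
(2,2): Delta=1.0000 Bond=0.0000
(3,0): Delta=0.0000 Bond=0.0000
(3,1): Delta=2.3051 Bond=-163.2269
(3,2): Delta=1.0000 Bond=0.0000
(3,3): Delta=1.0000 Bond=0.0000
V0=135.9460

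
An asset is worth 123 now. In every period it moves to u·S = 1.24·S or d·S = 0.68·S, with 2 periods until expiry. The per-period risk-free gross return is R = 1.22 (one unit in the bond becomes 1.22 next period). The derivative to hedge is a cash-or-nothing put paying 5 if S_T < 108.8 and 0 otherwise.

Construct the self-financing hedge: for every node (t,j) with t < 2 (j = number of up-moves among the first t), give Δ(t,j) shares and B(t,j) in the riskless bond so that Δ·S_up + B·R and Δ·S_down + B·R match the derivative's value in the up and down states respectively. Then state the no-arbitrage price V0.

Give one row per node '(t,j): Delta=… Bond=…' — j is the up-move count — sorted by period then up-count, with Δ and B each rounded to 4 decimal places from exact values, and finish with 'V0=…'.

(0,0): Delta=-0.0574 Bond=7.2928
(1,0): Delta=0.0000 Bond=4.0984
(1,1): Delta=-0.0585 Bond=9.0749
V0=0.2357

Risk-neutral probability p* = (R−d)/(u−d) = (1.22−0.68)/(1.24−0.68) = 0.9643.
Payoff layer (t=2): V(2,0)=5.0000, V(2,1)=5.0000, V(2,2)=0.0000
(1,0): S=83.6400. Δ = (V_up−V_dn)/(S_up−S_dn) = (5.0000−5.0000)/(103.7136−56.8752) = 0.0000. V = [p*·5.0000 + (1−p*)·5.0000]/1.22 = 4.0984. B = V − Δ·S = 4.0984.
(1,1): S=152.5200. Δ = (V_up−V_dn)/(S_up−S_dn) = (0.0000−5.0000)/(189.1248−103.7136) = -0.0585. V = [p*·0.0000 + (1−p*)·5.0000]/1.22 = 0.1464. B = V − Δ·S = 9.0749.
(0,0): S=123.0000. Δ = (V_up−V_dn)/(S_up−S_dn) = (0.1464−4.0984)/(152.5200−83.6400) = -0.0574. V = [p*·0.1464 + (1−p*)·4.0984]/1.22 = 0.2357. B = V − Δ·S = 7.2928.
Check: Δ(0,0)·S0 + B(0,0) = 0.2357 = V0.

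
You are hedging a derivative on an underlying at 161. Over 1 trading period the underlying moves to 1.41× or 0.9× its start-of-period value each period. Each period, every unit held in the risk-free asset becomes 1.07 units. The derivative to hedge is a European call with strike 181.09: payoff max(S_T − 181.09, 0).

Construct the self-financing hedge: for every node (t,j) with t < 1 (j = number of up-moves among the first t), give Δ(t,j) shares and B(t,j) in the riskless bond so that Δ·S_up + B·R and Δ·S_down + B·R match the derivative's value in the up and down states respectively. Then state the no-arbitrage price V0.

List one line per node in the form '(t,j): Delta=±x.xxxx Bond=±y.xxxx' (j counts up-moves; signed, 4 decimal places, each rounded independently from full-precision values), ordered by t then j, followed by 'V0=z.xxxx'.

Under the risk-neutral measure, an up-move has probability p* = (R−d)/(u−d) = 0.3333 and values discount at R = 1.07.
Payoff layer (t=1): V(1,0)=0.0000, V(1,1)=45.9200
  t=0,j=0: stock 161.0000 → up 227.0100 (V=45.9200), down 144.9000 (V=0.0000). Price 14.3053; hedge Δ=0.5592, bond B=-75.7339.
The time-0 hedge costs 14.3053, which is the no-arbitrage price.

(0,0): Delta=0.5592 Bond=-75.7339
V0=14.3053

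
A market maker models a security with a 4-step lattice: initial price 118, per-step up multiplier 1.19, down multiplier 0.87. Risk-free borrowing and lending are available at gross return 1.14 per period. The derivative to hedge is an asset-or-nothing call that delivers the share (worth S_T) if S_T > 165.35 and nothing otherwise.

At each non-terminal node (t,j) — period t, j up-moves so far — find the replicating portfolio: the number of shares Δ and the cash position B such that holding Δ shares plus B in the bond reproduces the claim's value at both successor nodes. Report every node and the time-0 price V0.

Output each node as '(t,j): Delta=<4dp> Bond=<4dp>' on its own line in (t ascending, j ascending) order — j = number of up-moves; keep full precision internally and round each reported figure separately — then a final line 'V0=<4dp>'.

(0,0): Delta=1.7152 Bond=-92.9311
(1,0): Delta=2.8848 Bond=-226.0083
(1,1): Delta=1.5569 Bond=-83.7068
(2,0): Delta=0.0000 Bond=0.0000
(2,1): Delta=3.2753 Bond=-305.3624
(2,2): Delta=1.3242 Bond=-56.5486
(3,0): Delta=0.0000 Bond=0.0000
(3,1): Delta=0.0000 Bond=0.0000
(3,2): Delta=3.7188 Bond=-412.5785
(3,3): Delta=1.0000 Bond=0.0000
V0=109.4620

No-arbitrage ⇒ martingale measure with p* = (R−d)/(u−d) = 0.8437.
Terminal payoffs: V(4,0)=0.0000, V(4,1)=0.0000, V(4,2)=0.0000, V(4,3)=172.9984, V(4,4)=236.6300
Node (3,0) S=77.7034: V=(p*·0.0000+(1−p*)·0.0000)/1.14=0.0000; Δ=(0.0000−0.0000)/(92.4670−67.6019)=0.0000; B=V−Δ·S=0.0000
Node (3,1) S=106.2839: V=(p*·0.0000+(1−p*)·0.0000)/1.14=0.0000; Δ=(0.0000−0.0000)/(126.4778−92.4670)=0.0000; B=V−Δ·S=0.0000
Node (3,2) S=145.3768: V=(p*·172.9984+(1−p*)·0.0000)/1.14=128.0416; Δ=(172.9984−0.0000)/(172.9984−126.4778)=3.7188; B=V−Δ·S=-412.5785
Node (3,3) S=198.8488: V=(p*·236.6300+(1−p*)·172.9984)/1.14=198.8488; Δ=(236.6300−172.9984)/(236.6300−172.9984)=1.0000; B=V−Δ·S=0.0000
Node (2,0) S=89.3142: V=(p*·0.0000+(1−p*)·0.0000)/1.14=0.0000; Δ=(0.0000−0.0000)/(106.2839−77.7034)=0.0000; B=V−Δ·S=0.0000
Node (2,1) S=122.1654: V=(p*·128.0416+(1−p*)·0.0000)/1.14=94.7676; Δ=(128.0416−0.0000)/(145.3768−106.2839)=3.2753; B=V−Δ·S=-305.3624
Node (2,2) S=167.0998: V=(p*·198.8488+(1−p*)·128.0416)/1.14=164.7238; Δ=(198.8488−128.0416)/(198.8488−145.3768)=1.3242; B=V−Δ·S=-56.5486
Node (1,0) S=102.6600: V=(p*·94.7676+(1−p*)·0.0000)/1.14=70.1405; Δ=(94.7676−0.0000)/(122.1654−89.3142)=2.8848; B=V−Δ·S=-226.0083
Node (1,1) S=140.4200: V=(p*·164.7238+(1−p*)·94.7676)/1.14=134.9063; Δ=(164.7238−94.7676)/(167.0998−122.1654)=1.5569; B=V−Δ·S=-83.7068
Node (0,0) S=118.0000: V=(p*·134.9063+(1−p*)·70.1405)/1.14=109.4620; Δ=(134.9063−70.1405)/(140.4200−102.6600)=1.7152; B=V−Δ·S=-92.9311
Self-financing check: at every node Δ·S+B equals the discounted successor values.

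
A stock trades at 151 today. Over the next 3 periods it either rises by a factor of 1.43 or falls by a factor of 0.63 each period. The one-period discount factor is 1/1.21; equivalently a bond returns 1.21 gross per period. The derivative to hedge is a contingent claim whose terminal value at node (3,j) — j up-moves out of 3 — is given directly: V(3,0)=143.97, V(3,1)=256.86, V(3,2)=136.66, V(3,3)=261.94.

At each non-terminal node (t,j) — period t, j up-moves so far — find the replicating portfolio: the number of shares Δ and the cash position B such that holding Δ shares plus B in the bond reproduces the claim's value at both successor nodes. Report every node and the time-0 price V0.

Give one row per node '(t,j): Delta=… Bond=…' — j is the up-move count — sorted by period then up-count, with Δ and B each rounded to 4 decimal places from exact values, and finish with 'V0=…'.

(0,0): Delta=0.1496 Bond=92.7470
(1,0): Delta=-0.6092 Bond=184.4097
(1,1): Delta=0.2764 Bond=84.8431
(2,0): Delta=2.3545 Bond=45.5117
(2,1): Delta=-1.1045 Bond=290.5103
(2,2): Delta=0.5072 Bond=31.4066
V0=115.3359

Since d<R<u, set p* = (R−d)/(u−d) = 0.7250; price each node as the discounted p*-expectation of its children.
At expiry t=3: V(3,0)=143.9700, V(3,1)=256.8600, V(3,2)=136.6600, V(3,3)=261.9400
  t=2,j=0: stock 59.9319 → up 85.7026 (V=256.8600), down 37.7571 (V=143.9700). Price 186.6242; hedge Δ=2.3545, bond B=45.5117.
  t=2,j=1: stock 136.0359 → up 194.5313 (V=136.6600), down 85.7026 (V=256.8600). Price 140.2603; hedge Δ=-1.1045, bond B=290.5103.
  t=2,j=2: stock 308.7799 → up 441.5553 (V=261.9400), down 194.5313 (V=136.6600). Price 188.0066; hedge Δ=0.5072, bond B=31.4066.
  t=1,j=0: stock 95.1300 → up 136.0359 (V=140.2603), down 59.9319 (V=186.6242). Price 126.4549; hedge Δ=-0.6092, bond B=184.4097.
  t=1,j=1: stock 215.9300 → up 308.7799 (V=188.0066), down 136.0359 (V=140.2603). Price 144.5259; hedge Δ=0.2764, bond B=84.8431.
  t=0,j=0: stock 151.0000 → up 215.9300 (V=144.5259), down 95.1300 (V=126.4549). Price 115.3359; hedge Δ=0.1496, bond B=92.7470.
Root portfolio cost Δ·151+B reproduces V0=115.3359.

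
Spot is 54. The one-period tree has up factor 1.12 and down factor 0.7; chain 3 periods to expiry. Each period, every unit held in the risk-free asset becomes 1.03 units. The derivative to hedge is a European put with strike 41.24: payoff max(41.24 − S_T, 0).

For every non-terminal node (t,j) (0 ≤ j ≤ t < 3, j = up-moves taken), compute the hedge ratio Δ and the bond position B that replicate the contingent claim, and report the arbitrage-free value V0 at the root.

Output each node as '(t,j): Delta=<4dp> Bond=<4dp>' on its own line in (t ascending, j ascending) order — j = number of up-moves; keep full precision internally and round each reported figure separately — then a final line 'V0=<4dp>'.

(0,0): Delta=-0.1836 Bond=11.2693
(1,0): Delta=-0.7032 Bond=31.2489
(1,1): Delta=-0.0950 Bond=6.2506
(2,0): Delta=-1.0000 Bond=40.0388
(2,1): Delta=-0.6526 Bond=30.0448
(2,2): Delta=0.0000 Bond=0.0000
V0=1.3540

Under the risk-neutral measure, an up-move has probability p* = (R−d)/(u−d) = 0.7857 and values discount at R = 1.03.
Terminal payoffs: V(3,0)=22.7180, V(3,1)=11.6048, V(3,2)=0.0000, V(3,3)=0.0000
Node (2,0) S=26.4600: V=(p*·11.6048+(1−p*)·22.7180)/1.03=13.5788; Δ=(11.6048−22.7180)/(29.6352−18.5220)=-1.0000; B=V−Δ·S=40.0388
Node (2,1) S=42.3360: V=(p*·0.0000+(1−p*)·11.6048)/1.03=2.4143; Δ=(0.0000−11.6048)/(47.4163−29.6352)=-0.6526; B=V−Δ·S=30.0448
Node (2,2) S=67.7376: V=(p*·0.0000+(1−p*)·0.0000)/1.03=0.0000; Δ=(0.0000−0.0000)/(75.8661−47.4163)=0.0000; B=V−Δ·S=0.0000
Node (1,0) S=37.8000: V=(p*·2.4143+(1−p*)·13.5788)/1.03=4.6667; Δ=(2.4143−13.5788)/(42.3360−26.4600)=-0.7032; B=V−Δ·S=31.2489
Node (1,1) S=60.4800: V=(p*·0.0000+(1−p*)·2.4143)/1.03=0.5023; Δ=(0.0000−2.4143)/(67.7376−42.3360)=-0.0950; B=V−Δ·S=6.2506
Node (0,0) S=54.0000: V=(p*·0.5023+(1−p*)·4.6667)/1.03=1.3540; Δ=(0.5023−4.6667)/(60.4800−37.8000)=-0.1836; B=V−Δ·S=11.2693
Root portfolio cost Δ·54+B reproduces V0=1.3540.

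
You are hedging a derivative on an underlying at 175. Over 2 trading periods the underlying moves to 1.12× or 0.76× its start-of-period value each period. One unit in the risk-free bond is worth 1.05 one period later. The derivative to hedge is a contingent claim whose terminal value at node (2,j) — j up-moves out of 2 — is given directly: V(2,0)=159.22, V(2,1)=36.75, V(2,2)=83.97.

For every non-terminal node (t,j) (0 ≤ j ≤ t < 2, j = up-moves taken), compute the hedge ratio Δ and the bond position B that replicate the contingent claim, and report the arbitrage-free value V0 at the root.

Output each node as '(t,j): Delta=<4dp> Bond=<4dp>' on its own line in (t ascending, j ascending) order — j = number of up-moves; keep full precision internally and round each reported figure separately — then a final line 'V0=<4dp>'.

Under the risk-neutral measure, an up-move has probability p* = (R−d)/(u−d) = 0.8056 and values discount at R = 1.05.
Payoff layer (t=2): V(2,0)=159.2200, V(2,1)=36.7500, V(2,2)=83.9700
Node (1,0) S=133.0000: V=(p*·36.7500+(1−p*)·159.2200)/1.05=57.6796; Δ=(36.7500−159.2200)/(148.9600−101.0800)=-2.5579; B=V−Δ·S=397.8741
Node (1,1) S=196.0000: V=(p*·83.9700+(1−p*)·36.7500)/1.05=71.2270; Δ=(83.9700−36.7500)/(219.5200−148.9600)=0.6692; B=V−Δ·S=-59.9397
Node (0,0) S=175.0000: V=(p*·71.2270+(1−p*)·57.6796)/1.05=65.3265; Δ=(71.2270−57.6796)/(196.0000−133.0000)=0.2150; B=V−Δ·S=27.6949
The time-0 hedge costs 65.3265, which is the no-arbitrage price.

(0,0): Delta=0.2150 Bond=27.6949
(1,0): Delta=-2.5579 Bond=397.8741
(1,1): Delta=0.6692 Bond=-59.9397
V0=65.3265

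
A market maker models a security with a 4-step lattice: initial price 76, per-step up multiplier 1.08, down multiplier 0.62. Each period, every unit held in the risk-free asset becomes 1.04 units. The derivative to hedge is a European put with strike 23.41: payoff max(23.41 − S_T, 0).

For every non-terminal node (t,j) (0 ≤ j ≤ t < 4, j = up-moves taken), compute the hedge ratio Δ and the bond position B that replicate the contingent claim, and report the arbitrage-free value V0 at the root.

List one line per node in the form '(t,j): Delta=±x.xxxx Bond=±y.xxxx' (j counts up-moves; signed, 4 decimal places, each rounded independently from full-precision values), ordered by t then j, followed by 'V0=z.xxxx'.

The replicating-portfolio and risk-neutral prices coincide; use p* = (1.04−0.62)/(1.08−0.62) = 0.9130 for the latter.
At expiry t=4: V(4,0)=12.1800, V(4,1)=3.8480, V(4,2)=0.0000, V(4,3)=0.0000, V(4,4)=0.0000
(3,0): S=18.1129. Δ = (V_up−V_dn)/(S_up−S_dn) = (3.8480−12.1800)/(19.5620−11.2300) = -1.0000. V = [p*·3.8480 + (1−p*)·12.1800]/1.04 = 4.3967. B = V − Δ·S = 22.5096.
(3,1): S=31.5516. Δ = (V_up−V_dn)/(S_up−S_dn) = (0.0000−3.8480)/(34.0757−19.5620) = -0.2651. V = [p*·0.0000 + (1−p*)·3.8480]/1.04 = 0.3217. B = V − Δ·S = 8.6870.
(3,2): S=54.9608. Δ = (V_up−V_dn)/(S_up−S_dn) = (0.0000−0.0000)/(59.3576−34.0757) = 0.0000. V = [p*·0.0000 + (1−p*)·0.0000]/1.04 = 0.0000. B = V − Δ·S = 0.0000.
(3,3): S=95.7381. Δ = (V_up−V_dn)/(S_up−S_dn) = (0.0000−0.0000)/(103.3972−59.3576) = 0.0000. V = [p*·0.0000 + (1−p*)·0.0000]/1.04 = 0.0000. B = V − Δ·S = 0.0000.
(2,0): S=29.2144. Δ = (V_up−V_dn)/(S_up−S_dn) = (0.3217−4.3967)/(31.5516−18.1129) = -0.3032. V = [p*·0.3217 + (1−p*)·4.3967]/1.04 = 0.6501. B = V − Δ·S = 9.5087.
(2,1): S=50.8896. Δ = (V_up−V_dn)/(S_up−S_dn) = (0.0000−0.3217)/(54.9608−31.5516) = -0.0137. V = [p*·0.0000 + (1−p*)·0.3217]/1.04 = 0.0269. B = V − Δ·S = 0.7263.
(2,2): S=88.6464. Δ = (V_up−V_dn)/(S_up−S_dn) = (0.0000−0.0000)/(95.7381−54.9608) = 0.0000. V = [p*·0.0000 + (1−p*)·0.0000]/1.04 = 0.0000. B = V − Δ·S = 0.0000.
(1,0): S=47.1200. Δ = (V_up−V_dn)/(S_up−S_dn) = (0.0269−0.6501)/(50.8896−29.2144) = -0.0288. V = [p*·0.0269 + (1−p*)·0.6501]/1.04 = 0.0780. B = V − Δ·S = 1.4327.
(1,1): S=82.0800. Δ = (V_up−V_dn)/(S_up−S_dn) = (0.0000−0.0269)/(88.6464−50.8896) = -0.0007. V = [p*·0.0000 + (1−p*)·0.0269]/1.04 = 0.0022. B = V − Δ·S = 0.0607.
(0,0): S=76.0000. Δ = (V_up−V_dn)/(S_up−S_dn) = (0.0022−0.0780)/(82.0800−47.1200) = -0.0022. V = [p*·0.0022 + (1−p*)·0.0780]/1.04 = 0.0085. B = V − Δ·S = 0.1731.
Root portfolio cost Δ·76+B reproduces V0=0.0085.

(0,0): Delta=-0.0022 Bond=0.1731
(1,0): Delta=-0.0288 Bond=1.4327
(1,1): Delta=-0.0007 Bond=0.0607
(2,0): Delta=-0.3032 Bond=9.5087
(2,1): Delta=-0.0137 Bond=0.7263
(2,2): Delta=0.0000 Bond=0.0000
(3,0): Delta=-1.0000 Bond=22.5096
(3,1): Delta=-0.2651 Bond=8.6870
(3,2): Delta=0.0000 Bond=0.0000
(3,3): Delta=0.0000 Bond=0.0000
V0=0.0085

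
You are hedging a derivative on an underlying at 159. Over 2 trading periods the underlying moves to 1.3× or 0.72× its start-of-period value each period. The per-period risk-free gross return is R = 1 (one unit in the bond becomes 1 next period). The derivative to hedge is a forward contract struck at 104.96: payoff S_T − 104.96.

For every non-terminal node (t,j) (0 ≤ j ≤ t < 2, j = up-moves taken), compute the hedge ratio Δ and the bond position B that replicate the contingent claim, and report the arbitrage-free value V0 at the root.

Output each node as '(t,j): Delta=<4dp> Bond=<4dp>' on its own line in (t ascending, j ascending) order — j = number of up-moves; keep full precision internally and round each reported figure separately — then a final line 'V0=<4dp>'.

No-arbitrage ⇒ martingale measure with p* = (R−d)/(u−d) = 0.4828.
Payoff layer (t=2): V(2,0)=-22.5344, V(2,1)=43.8640, V(2,2)=163.7500
  t=1,j=0: stock 114.4800 → up 148.8240 (V=43.8640), down 82.4256 (V=-22.5344). Price 9.5200; hedge Δ=1.0000, bond B=-104.9600.
  t=1,j=1: stock 206.7000 → up 268.7100 (V=163.7500), down 148.8240 (V=43.8640). Price 101.7400; hedge Δ=1.0000, bond B=-104.9600.
  t=0,j=0: stock 159.0000 → up 206.7000 (V=101.7400), down 114.4800 (V=9.5200). Price 54.0400; hedge Δ=1.0000, bond B=-104.9600.
Check: Δ(0,0)·S0 + B(0,0) = 54.0400 = V0.

(0,0): Delta=1.0000 Bond=-104.9600
(1,0): Delta=1.0000 Bond=-104.9600
(1,1): Delta=1.0000 Bond=-104.9600
V0=54.0400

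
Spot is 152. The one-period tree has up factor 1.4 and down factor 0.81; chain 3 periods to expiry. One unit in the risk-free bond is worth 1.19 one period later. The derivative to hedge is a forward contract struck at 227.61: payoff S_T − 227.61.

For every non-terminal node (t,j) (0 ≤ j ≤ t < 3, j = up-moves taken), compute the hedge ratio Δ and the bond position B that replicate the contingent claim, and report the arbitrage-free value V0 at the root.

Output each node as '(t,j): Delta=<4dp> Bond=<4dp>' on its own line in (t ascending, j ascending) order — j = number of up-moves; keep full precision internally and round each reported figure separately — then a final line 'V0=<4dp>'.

(0,0): Delta=1.0000 Bond=-135.0674
(1,0): Delta=1.0000 Bond=-160.7302
(1,1): Delta=1.0000 Bond=-160.7302
(2,0): Delta=1.0000 Bond=-191.2689
(2,1): Delta=1.0000 Bond=-191.2689
(2,2): Delta=1.0000 Bond=-191.2689
V0=16.9326

No-arbitrage ⇒ martingale measure with p* = (R−d)/(u−d) = 0.6441.
Terminal payoffs: V(3,0)=-146.8310, V(3,1)=-87.9919, V(3,2)=13.7052, V(3,3)=189.4780
Node (2,0) S=99.7272: V=(p*·-87.9919+(1−p*)·-146.8310)/1.19=-91.5417; Δ=(-87.9919−-146.8310)/(139.6181−80.7790)=1.0000; B=V−Δ·S=-191.2689
Node (2,1) S=172.3680: V=(p*·13.7052+(1−p*)·-87.9919)/1.19=-18.9009; Δ=(13.7052−-87.9919)/(241.3152−139.6181)=1.0000; B=V−Δ·S=-191.2689
Node (2,2) S=297.9200: V=(p*·189.4780+(1−p*)·13.7052)/1.19=106.6511; Δ=(189.4780−13.7052)/(417.0880−241.3152)=1.0000; B=V−Δ·S=-191.2689
Node (1,0) S=123.1200: V=(p*·-18.9009+(1−p*)·-91.5417)/1.19=-37.6102; Δ=(-18.9009−-91.5417)/(172.3680−99.7272)=1.0000; B=V−Δ·S=-160.7302
Node (1,1) S=212.8000: V=(p*·106.6511+(1−p*)·-18.9009)/1.19=52.0698; Δ=(106.6511−-18.9009)/(297.9200−172.3680)=1.0000; B=V−Δ·S=-160.7302
Node (0,0) S=152.0000: V=(p*·52.0698+(1−p*)·-37.6102)/1.19=16.9326; Δ=(52.0698−-37.6102)/(212.8000−123.1200)=1.0000; B=V−Δ·S=-135.0674
Root portfolio cost Δ·152+B reproduces V0=16.9326.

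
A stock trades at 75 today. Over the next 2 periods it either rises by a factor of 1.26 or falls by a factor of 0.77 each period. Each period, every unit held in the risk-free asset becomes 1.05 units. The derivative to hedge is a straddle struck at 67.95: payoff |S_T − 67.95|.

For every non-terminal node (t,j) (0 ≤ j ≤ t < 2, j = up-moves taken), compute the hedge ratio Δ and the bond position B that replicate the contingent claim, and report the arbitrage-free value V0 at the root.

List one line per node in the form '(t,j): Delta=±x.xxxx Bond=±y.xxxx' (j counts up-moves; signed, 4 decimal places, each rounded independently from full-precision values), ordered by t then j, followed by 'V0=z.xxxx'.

No-arbitrage ⇒ martingale measure with p* = (R−d)/(u−d) = 0.5714.
Payoff layer (t=2): V(2,0)=23.4825, V(2,1)=4.8150, V(2,2)=51.1200
  t=1,j=0: stock 57.7500 → up 72.7650 (V=4.8150), down 44.4675 (V=23.4825). Price 12.2051; hedge Δ=-0.6597, bond B=50.3020.
  t=1,j=1: stock 94.5000 → up 119.0700 (V=51.1200), down 72.7650 (V=4.8150). Price 29.7857; hedge Δ=1.0000, bond B=-64.7143.
  t=0,j=0: stock 75.0000 → up 94.5000 (V=29.7857), down 57.7500 (V=12.2051). Price 21.1916; hedge Δ=0.4784, bond B=-14.6872.
Self-financing check: at every node Δ·S+B equals the discounted successor values.

(0,0): Delta=0.4784 Bond=-14.6872
(1,0): Delta=-0.6597 Bond=50.3020
(1,1): Delta=1.0000 Bond=-64.7143
V0=21.1916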